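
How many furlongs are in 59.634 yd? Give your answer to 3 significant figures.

0.271 furlongs

1 yd = 0.00454545 furlongs.
Then 59.634 × 0.00454545 ≈ 0.271 furlong.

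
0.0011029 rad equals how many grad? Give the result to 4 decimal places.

1 radian = 63.6620 grad.
Thus 0.0011029 × 63.6620 ≈ 0.0702 grad.

0.0702 gradians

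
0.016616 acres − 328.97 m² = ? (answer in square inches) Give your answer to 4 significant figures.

0.016616 acre = 104226 in² and 328.97 m² = 509905 in².
104226 − 509905 ≈ -405700 in².

-405700 square inches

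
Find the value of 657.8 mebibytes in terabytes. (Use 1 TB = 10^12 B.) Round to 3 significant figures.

0.000690 terabytes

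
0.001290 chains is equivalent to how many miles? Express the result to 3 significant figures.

1 chain = 0.0125000 mi.
0.001290 × 0.0125000 ≈ 1.61 × 10^-5 mi.

1.61 × 10^-5 miles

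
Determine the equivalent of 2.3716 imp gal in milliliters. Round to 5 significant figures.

10782 mL

1 imp gal = 4546.09 mL.
Thus 2.3716 × 4546.09 ≈ 10782 mL.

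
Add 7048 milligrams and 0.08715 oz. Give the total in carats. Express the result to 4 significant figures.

47.59 carats

7048 mg = 35.2400 ct and 0.08715 oz = 12.3533 ct.
35.2400 + 12.3533 ≈ 47.59 ct.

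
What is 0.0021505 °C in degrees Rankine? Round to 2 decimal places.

°R = (°C + 273.15) × 9/5.
Applying the formula gives 491.67 °R.

491.67 °R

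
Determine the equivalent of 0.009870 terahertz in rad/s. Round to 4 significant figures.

6.202e+10 rad/s

1 terahertz = 6.28319e+12 radians per second.
Then 0.009870 × 6.28319e+12 ≈ 6.202e+10 rad/s.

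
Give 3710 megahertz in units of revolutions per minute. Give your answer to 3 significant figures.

2.23e+11 rpm

1 megahertz = 6.00000e+7 revolutions per minute.
Thus 3710 × 6.00000e+7 ≈ 2.23e+11 rpm.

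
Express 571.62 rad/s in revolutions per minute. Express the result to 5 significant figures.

5458.6 revolutions per minute

1 rad/s = 9.54930 revolutions per minute.
So 571.62 × 9.54930 ≈ 5458.6 rpm.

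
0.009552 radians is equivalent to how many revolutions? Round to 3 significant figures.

0.00152 rev

1 radian = 0.159155 rev.
Thus 0.009552 × 0.159155 ≈ 0.00152 rev.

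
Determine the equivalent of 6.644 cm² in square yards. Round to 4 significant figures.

1 cm² = 0.000119599 yd².
6.644 × 0.000119599 ≈ 0.0007946 yd².

0.0007946 yd²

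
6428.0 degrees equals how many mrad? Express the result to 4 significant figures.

1 ° = 17.4533 milliradians.
6428.0 × 17.4533 ≈ 112200 mrad.

112200 mrad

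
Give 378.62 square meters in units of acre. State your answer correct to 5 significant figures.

0.093559 acres

1 m² = 0.000247105 acres.
Then 378.62 × 0.000247105 ≈ 0.093559 acre.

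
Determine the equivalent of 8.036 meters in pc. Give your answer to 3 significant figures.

2.60e-16 pc

1 meter = 3.24078e-17 parsecs.
So 8.036 × 3.24078e-17 ≈ 2.60e-16 pc.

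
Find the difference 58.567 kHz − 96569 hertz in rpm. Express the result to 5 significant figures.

-2.2801e+6 rpm

58.567 kHz = 3.51402e+6 rpm and 96569 Hz = 5.79414e+6 rpm.
3.51402e+6 − 5.79414e+6 ≈ -2.2801e+6 rpm.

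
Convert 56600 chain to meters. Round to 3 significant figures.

1.14 × 10^6 m

1 chain = 20.1168 meters.
56600 × 20.1168 ≈ 1.14 × 10^6 m.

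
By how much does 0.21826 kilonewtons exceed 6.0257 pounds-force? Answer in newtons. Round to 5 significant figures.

191.46 N

0.21826 kN = 218.260 N and 6.0257 lbf = 26.8036 N.
218.260 − 26.8036 ≈ 191.46 N.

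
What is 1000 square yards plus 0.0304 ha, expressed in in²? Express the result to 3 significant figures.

1.77 × 10^6 in²

1000 yd² = 1.29600 × 10^6 in² and 0.0304 ha = 471201 in².
1.29600 × 10^6 + 471201 ≈ 1.77 × 10^6 in².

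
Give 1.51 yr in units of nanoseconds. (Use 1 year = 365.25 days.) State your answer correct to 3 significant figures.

1 yr = 3.15576e+16 ns.
Then 1.51 × 3.15576e+16 ≈ 4.77e+16 ns.

4.77e+16 ns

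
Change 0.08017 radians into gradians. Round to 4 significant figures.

5.104 gradians

1 radian = 63.6620 grad.
So 0.08017 × 63.6620 ≈ 5.104 grad.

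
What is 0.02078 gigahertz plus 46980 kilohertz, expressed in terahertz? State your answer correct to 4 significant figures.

6.776 × 10^-5 terahertz

0.02078 GHz = 2.07800 × 10^-5 THz and 46980 kHz = 4.69800 × 10^-5 THz.
2.07800 × 10^-5 + 4.69800 × 10^-5 ≈ 6.776 × 10^-5 THz.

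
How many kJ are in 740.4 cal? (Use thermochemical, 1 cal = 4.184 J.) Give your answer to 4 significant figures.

3.098 kJ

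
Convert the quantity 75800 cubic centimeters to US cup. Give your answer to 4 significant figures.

1 cm³ = 0.00422675 US cup.
75800 × 0.00422675 ≈ 320.4 US cup.

320.4 US cups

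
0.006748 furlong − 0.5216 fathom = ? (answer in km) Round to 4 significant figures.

0.006748 furlong = 0.00135748 km and 0.5216 fathom = 0.000953902 km.
0.00135748 − 0.000953902 ≈ 0.0004036 km.

0.0004036 km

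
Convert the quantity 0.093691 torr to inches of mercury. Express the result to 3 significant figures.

0.00369 inHg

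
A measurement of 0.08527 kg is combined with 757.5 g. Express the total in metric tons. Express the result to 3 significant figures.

0.000843 t

0.08527 kg = 8.52700 × 10^-5 t and 757.5 g = 0.000757500 t.
8.52700 × 10^-5 + 0.000757500 ≈ 0.000843 t.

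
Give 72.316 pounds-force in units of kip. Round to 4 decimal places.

0.0723 kip

1 lbf = 0.00100000 kips.
72.316 × 0.00100000 ≈ 0.0723 kip.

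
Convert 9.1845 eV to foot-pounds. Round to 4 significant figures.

1 electronvolt = 1.18170e-19 ft·lbf.
9.1845 × 1.18170e-19 ≈ 1.085e-18 ft·lbf.

1.085e-18 ft·lbf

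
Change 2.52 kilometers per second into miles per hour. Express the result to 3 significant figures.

5640 miles per hour

1 km/s = 2236.94 mph.
Then 2.52 × 2236.94 ≈ 5640 mph.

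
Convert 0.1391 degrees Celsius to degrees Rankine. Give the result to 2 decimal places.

491.92 °R

°R = (°C + 273.15) × 9/5.
Applying the formula gives 491.92 °R.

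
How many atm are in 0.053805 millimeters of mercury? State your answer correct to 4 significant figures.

7.080 × 10^-5 atmospheres

1 millimeter of mercury = 0.00131579 atmospheres.
Thus 0.053805 × 0.00131579 ≈ 7.080 × 10^-5 atm.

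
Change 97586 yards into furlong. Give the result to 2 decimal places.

443.57 furlongs

1 yard = 0.00454545 furlong.
Then 97586 × 0.00454545 ≈ 443.57 furlong.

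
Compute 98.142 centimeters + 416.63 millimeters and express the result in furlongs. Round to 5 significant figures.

0.0069497 furlong

98.142 cm = 0.00487861 furlong and 416.63 mm = 0.00207106 furlong.
0.00487861 + 0.00207106 ≈ 0.0069497 furlong.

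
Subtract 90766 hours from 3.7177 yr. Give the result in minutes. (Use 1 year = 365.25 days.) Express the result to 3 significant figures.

3.7177 yr = 1.95536e+6 min and 90766 h = 5.44596e+6 min.
1.95536e+6 − 5.44596e+6 ≈ -3.49e+6 min.

-3.49e+6 minutes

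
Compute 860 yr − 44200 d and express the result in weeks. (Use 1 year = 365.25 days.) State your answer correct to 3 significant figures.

860 yr = 44873.6 wk and 44200 d = 6314.29 wk.
44873.6 − 6314.29 ≈ 38600 wk.

38600 wk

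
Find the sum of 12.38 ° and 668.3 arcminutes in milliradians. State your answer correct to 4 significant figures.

410.5 mrad

12.38 ° = 216.072 mrad and 668.3 arcmin = 194.401 mrad.
216.072 + 194.401 ≈ 410.5 mrad.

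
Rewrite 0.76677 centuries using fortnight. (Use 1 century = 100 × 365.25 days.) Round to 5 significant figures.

2000.4 fortnights

1 century = 2608.93 fortnight.
Then 0.76677 × 2608.93 ≈ 2000.4 fortnight.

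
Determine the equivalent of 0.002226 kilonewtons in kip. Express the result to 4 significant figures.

0.0005004 kips

1 kilonewton = 0.224809 kips.
So 0.002226 × 0.224809 ≈ 0.0005004 kip.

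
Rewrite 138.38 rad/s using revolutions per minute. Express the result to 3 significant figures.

1320 revolutions per minute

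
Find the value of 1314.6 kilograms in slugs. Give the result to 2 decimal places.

90.08 slug

1 kg = 0.0685218 slug.
Then 1314.6 × 0.0685218 ≈ 90.08 slug.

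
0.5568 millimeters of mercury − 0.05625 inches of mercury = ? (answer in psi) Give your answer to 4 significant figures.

-0.01686 psi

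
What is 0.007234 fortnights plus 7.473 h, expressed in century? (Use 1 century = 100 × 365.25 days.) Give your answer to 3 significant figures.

1.13 × 10^-5 century

0.007234 fortnight = 2.77279 × 10^-6 century and 7.473 h = 8.52498 × 10^-6 century.
2.77279 × 10^-6 + 8.52498 × 10^-6 ≈ 1.13 × 10^-5 century.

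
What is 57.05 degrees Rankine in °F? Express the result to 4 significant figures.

-402.6 °F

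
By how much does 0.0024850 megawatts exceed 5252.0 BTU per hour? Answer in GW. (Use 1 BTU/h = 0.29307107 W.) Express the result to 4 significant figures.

9.458 × 10^-7 gigawatts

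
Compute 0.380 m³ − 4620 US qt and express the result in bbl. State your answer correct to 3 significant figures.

-25.1 bbl

0.380 m³ = 2.39013 bbl and 4620 US qt = 27.5000 bbl.
2.39013 − 27.5000 ≈ -25.1 bbl.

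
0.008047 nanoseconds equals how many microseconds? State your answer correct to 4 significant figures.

1 nanosecond = 0.00100000 microseconds.
Then 0.008047 × 0.00100000 ≈ 8.047e-6 μs.

8.047e-6 μs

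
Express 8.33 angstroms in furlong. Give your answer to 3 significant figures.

4.14 × 10^-12 furlongs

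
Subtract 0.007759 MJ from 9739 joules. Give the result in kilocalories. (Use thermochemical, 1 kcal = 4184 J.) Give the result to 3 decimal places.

9739 J = 2.32768 kcal and 0.007759 MJ = 1.85445 kcal.
2.32768 − 1.85445 ≈ 0.473 kcal.

0.473 kcal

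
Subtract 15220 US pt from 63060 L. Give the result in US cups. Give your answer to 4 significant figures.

236100 US cup

63060 L = 266539 US cup and 15220 US pt = 30440.0 US cup.
266539 − 30440.0 ≈ 236100 US cup.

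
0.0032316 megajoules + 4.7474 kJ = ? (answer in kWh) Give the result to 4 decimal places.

0.0032316 MJ = 0.000897667 kWh and 4.7474 kJ = 0.00131872 kWh.
0.000897667 + 0.00131872 ≈ 0.0022 kWh.

0.0022 kilowatt-hours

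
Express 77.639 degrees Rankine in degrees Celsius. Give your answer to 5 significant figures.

-230.02 °C

°R = (°C + 273.15) × 9/5.
Applying the formula gives -230.02 °C.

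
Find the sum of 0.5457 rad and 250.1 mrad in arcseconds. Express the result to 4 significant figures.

164100 arcsec

0.5457 rad = 112559 arcsec and 250.1 mrad = 51586.8 arcsec.
112559 + 51586.8 ≈ 164100 arcsec.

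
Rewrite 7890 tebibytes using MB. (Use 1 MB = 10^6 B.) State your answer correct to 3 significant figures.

8.68e+9 MB

1 TiB = 1.09951e+6 megabytes.
Thus 7890 × 1.09951e+6 ≈ 8.68e+9 MB.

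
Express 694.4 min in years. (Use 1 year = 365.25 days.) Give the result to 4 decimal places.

0.0013 years

1 minute = 1.90129 × 10^-6 yr.
694.4 × 1.90129 × 10^-6 ≈ 0.0013 yr.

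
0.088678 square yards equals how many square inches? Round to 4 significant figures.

114.9 in²

1 square yard = 1296.00 in².
Thus 0.088678 × 1296.00 ≈ 114.9 in².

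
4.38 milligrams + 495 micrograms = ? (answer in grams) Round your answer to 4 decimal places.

4.38 mg = 0.00438000 g and 495 μg = 0.000495000 g.
0.00438000 + 0.000495000 ≈ 0.0049 g.

0.0049 g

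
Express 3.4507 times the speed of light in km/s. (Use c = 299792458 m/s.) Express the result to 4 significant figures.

1.034e+6 kilometers per second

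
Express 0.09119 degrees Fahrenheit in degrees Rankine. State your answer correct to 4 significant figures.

459.8 degrees Rankine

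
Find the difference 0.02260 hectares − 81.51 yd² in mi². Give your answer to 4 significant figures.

0.02260 ha = 8.72591e-5 mi² and 81.51 yd² = 2.63139e-5 mi².
8.72591e-5 − 2.63139e-5 ≈ 6.095e-5 mi².

6.095e-5 mi²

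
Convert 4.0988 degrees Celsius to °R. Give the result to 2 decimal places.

499.05 °R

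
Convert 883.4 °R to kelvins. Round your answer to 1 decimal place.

°R = K × 9/5.
Applying the formula gives 490.8 K.

490.8 kelvins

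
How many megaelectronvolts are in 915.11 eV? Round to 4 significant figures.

0.0009151 megaelectronvolts

1 eV = 1.00000 × 10^-6 MeV.
Thus 915.11 × 1.00000 × 10^-6 ≈ 0.0009151 MeV.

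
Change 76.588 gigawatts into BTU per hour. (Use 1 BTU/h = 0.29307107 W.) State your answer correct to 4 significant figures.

2.613 × 10^11 BTU/h

1 gigawatt = 3.41214 × 10^9 BTU/h.
So 76.588 × 3.41214 × 10^9 ≈ 2.613 × 10^11 BTU/h.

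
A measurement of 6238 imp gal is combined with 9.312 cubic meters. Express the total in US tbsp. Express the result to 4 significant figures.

6238 imp gal = 1.91783e+6 US tbsp and 9.312 m³ = 629752 US tbsp.
1.91783e+6 + 629752 ≈ 2.548e+6 US tbsp.

2.548e+6 US tbsp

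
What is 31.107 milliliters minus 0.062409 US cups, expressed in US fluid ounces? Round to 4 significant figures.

0.5526 US fluid ounces

31.107 mL = 1.05185 US fl oz and 0.062409 US cup = 0.499272 US fl oz.
1.05185 − 0.499272 ≈ 0.5526 US fl oz.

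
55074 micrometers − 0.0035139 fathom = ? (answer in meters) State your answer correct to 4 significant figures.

55074 μm = 0.0550740 m and 0.0035139 fathom = 0.00642622 m.
0.0550740 − 0.00642622 ≈ 0.04865 m.

0.04865 m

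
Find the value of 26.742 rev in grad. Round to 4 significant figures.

1 rev = 400.000 gradians.
Then 26.742 × 400.000 ≈ 10700 grad.

10700 gradians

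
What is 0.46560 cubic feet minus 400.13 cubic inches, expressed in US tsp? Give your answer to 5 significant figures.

1344.6 US tsp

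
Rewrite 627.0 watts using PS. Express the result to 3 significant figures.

1 watt = 0.00135962 PS.
Thus 627.0 × 0.00135962 ≈ 0.852 PS.

0.852 PS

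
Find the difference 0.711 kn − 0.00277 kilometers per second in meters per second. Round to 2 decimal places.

-2.40 m/s

0.711 kn = 0.365770 m/s and 0.00277 km/s = 2.77000 m/s.
0.365770 − 2.77000 ≈ -2.40 m/s.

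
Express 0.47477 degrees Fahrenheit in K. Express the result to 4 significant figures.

K = (°F + 459.67) × 5/9.
Applying the formula gives 255.6 K.

255.6 kelvins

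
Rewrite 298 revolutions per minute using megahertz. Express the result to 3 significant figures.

4.97 × 10^-6 MHz

1 revolution per minute = 1.66667 × 10^-8 megahertz.
Then 298 × 1.66667 × 10^-8 ≈ 4.97 × 10^-6 MHz.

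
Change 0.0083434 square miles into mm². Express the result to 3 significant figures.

1 square mile = 2.58999 × 10^12 square millimeters.
Then 0.0083434 × 2.58999 × 10^12 ≈ 2.16 × 10^10 mm².

2.16 × 10^10 square millimeters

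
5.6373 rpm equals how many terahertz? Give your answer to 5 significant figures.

9.3955e-14 THz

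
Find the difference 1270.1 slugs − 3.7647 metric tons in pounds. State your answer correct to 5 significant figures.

1270.1 slug = 40864.3 lb and 3.7647 t = 8299.74 lb.
40864.3 − 8299.74 ≈ 32565 lb.

32565 lb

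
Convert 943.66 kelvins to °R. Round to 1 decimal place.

1698.6 °R

°R = K × 9/5.
Applying the formula gives 1698.6 °R.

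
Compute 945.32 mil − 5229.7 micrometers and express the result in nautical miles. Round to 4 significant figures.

945.32 mil = 1.29650e-5 nmi and 5229.7 μm = 2.82381e-6 nmi.
1.29650e-5 − 2.82381e-6 ≈ 1.014e-5 nmi.

1.014e-5 nmi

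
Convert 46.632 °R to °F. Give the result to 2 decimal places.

-413.04 °F

°R = °F + 459.67.
Applying the formula gives -413.04 °F.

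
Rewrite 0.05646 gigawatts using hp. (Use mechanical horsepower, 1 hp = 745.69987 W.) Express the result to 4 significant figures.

1 GW = 1.34102 × 10^6 horsepower.
0.05646 × 1.34102 × 10^6 ≈ 75710 hp.

75710 horsepower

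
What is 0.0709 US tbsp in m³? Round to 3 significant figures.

1.05 × 10^-6 m³

1 US tablespoon = 1.47868 × 10^-5 m³.
Thus 0.0709 × 1.47868 × 10^-5 ≈ 1.05 × 10^-6 m³.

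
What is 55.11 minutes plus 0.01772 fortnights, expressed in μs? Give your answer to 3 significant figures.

2.47e+10 μs

55.11 min = 3.30660e+9 μs and 0.01772 fortnight = 2.14341e+10 μs.
3.30660e+9 + 2.14341e+10 ≈ 2.47e+10 μs.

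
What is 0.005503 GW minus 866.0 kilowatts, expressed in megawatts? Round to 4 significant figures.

0.005503 GW = 5.50300 MW and 866.0 kW = 0.866000 MW.
5.50300 − 0.866000 ≈ 4.637 MW.

4.637 MW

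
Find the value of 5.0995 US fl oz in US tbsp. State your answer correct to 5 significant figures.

1 US fl oz = 2.00000 US tablespoons.
So 5.0995 × 2.00000 ≈ 10.199 US tbsp.

10.199 US tbsp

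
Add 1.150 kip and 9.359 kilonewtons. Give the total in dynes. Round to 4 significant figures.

1.150 kip = 5.11545e+8 dyn and 9.359 kN = 9.35900e+8 dyn.
5.11545e+8 + 9.35900e+8 ≈ 1.447e+9 dyn.

1.447e+9 dyn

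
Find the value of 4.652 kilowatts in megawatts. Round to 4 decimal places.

0.0047 MW

1 kilowatt = 0.00100000 megawatts.
4.652 × 0.00100000 ≈ 0.0047 MW.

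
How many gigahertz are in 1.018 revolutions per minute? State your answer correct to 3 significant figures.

1 rpm = 1.66667 × 10^-11 GHz.
Then 1.018 × 1.66667 × 10^-11 ≈ 1.70 × 10^-11 GHz.

1.70 × 10^-11 gigahertz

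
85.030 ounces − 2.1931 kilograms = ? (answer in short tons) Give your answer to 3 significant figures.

0.000240 short tons

85.030 oz = 0.00265719 short ton and 2.1931 kg = 0.00241748 short ton.
0.00265719 − 0.00241748 ≈ 0.000240 short ton.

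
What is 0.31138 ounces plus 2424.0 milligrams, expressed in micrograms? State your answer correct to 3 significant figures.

0.31138 oz = 8.82747e+6 μg and 2424.0 mg = 2.42400e+6 μg.
8.82747e+6 + 2.42400e+6 ≈ 1.13e+7 μg.

1.13e+7 micrograms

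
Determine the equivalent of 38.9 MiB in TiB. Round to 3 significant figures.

1 MiB = 9.53674 × 10^-7 TiB.
Then 38.9 × 9.53674 × 10^-7 ≈ 3.71 × 10^-5 TiB.

3.71 × 10^-5 tebibytes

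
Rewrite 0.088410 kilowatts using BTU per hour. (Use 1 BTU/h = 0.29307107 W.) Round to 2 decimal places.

301.67 BTU/h

1 kW = 3412.14 BTU/h.
Thus 0.088410 × 3412.14 ≈ 301.67 BTU/h.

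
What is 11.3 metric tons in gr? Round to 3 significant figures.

1 t = 1.54324e+7 gr.
11.3 × 1.54324e+7 ≈ 1.74e+8 gr.

1.74e+8 gr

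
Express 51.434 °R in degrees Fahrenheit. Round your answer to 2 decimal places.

°R = °F + 459.67.
Applying the formula gives -408.24 °F.

-408.24 °F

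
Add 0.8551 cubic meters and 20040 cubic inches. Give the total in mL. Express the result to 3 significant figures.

0.8551 m³ = 855100 mL and 20040 in³ = 328397 mL.
855100 + 328397 ≈ 1.18e+6 mL.

1.18e+6 mL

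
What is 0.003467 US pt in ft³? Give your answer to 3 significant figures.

5.79e-5 cubic feet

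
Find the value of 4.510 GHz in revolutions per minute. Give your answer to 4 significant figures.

2.706 × 10^11 revolutions per minute

1 gigahertz = 6.00000 × 10^10 rpm.
So 4.510 × 6.00000 × 10^10 ≈ 2.706 × 10^11 rpm.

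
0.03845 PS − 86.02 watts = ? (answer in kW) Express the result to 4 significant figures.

0.03845 PS = 0.0282799 kW and 86.02 W = 0.0860200 kW.
0.0282799 − 0.0860200 ≈ -0.05774 kW.

-0.05774 kW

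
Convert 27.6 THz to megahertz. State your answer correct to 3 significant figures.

1 terahertz = 1.00000 × 10^6 megahertz.
So 27.6 × 1.00000 × 10^6 ≈ 2.76 × 10^7 MHz.

2.76 × 10^7 MHz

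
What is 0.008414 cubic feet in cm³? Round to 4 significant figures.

1 ft³ = 28316.8 cm³.
Thus 0.008414 × 28316.8 ≈ 238.3 cm³.

238.3 cm³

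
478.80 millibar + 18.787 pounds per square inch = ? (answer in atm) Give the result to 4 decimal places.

1.7509 atmospheres

478.80 mbar = 0.472539 atm and 18.787 psi = 1.27838 atm.
0.472539 + 1.27838 ≈ 1.7509 atm.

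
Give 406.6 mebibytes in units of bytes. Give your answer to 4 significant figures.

1 MiB = 1.04858e+6 B.
So 406.6 × 1.04858e+6 ≈ 4.264e+8 B.

4.264e+8 B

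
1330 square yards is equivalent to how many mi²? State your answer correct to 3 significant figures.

0.000429 mi²

1 yd² = 3.22831e-7 square miles.
Then 1330 × 3.22831e-7 ≈ 0.000429 mi².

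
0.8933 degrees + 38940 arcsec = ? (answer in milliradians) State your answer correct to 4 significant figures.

0.8933 ° = 15.5910 mrad and 38940 arcsec = 188.786 mrad.
15.5910 + 188.786 ≈ 204.4 mrad.

204.4 milliradians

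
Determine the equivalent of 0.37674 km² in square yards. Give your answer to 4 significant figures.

1 square kilometer = 1.19599 × 10^6 yd².
0.37674 × 1.19599 × 10^6 ≈ 450600 yd².

450600 yd²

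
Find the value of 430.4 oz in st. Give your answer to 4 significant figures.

1.921 stone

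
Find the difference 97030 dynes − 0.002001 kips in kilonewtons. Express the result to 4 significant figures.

-0.007931 kN

97030 dyn = 0.000970300 kN and 0.002001 kip = 0.00890089 kN.
0.000970300 − 0.00890089 ≈ -0.007931 kN.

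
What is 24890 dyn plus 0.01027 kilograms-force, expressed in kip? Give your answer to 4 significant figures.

7.860e-5 kip

24890 dyn = 5.59549e-5 kip and 0.01027 kgf = 2.26415e-5 kip.
5.59549e-5 + 2.26415e-5 ≈ 7.860e-5 kip.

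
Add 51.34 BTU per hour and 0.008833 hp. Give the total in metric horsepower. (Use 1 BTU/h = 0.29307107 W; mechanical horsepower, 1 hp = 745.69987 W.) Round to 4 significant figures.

51.34 BTU/h = 0.0204572 PS and 0.008833 hp = 0.00895551 PS.
0.0204572 + 0.00895551 ≈ 0.02941 PS.

0.02941 PS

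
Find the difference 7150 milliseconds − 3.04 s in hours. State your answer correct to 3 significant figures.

0.00114 hours

7150 ms = 0.00198611 h and 3.04 s = 0.000844444 h.
0.00198611 − 0.000844444 ≈ 0.00114 h.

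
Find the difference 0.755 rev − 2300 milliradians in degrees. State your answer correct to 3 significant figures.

0.755 rev = 271.800 ° and 2300 mrad = 131.780 °.
271.800 − 131.780 ≈ 140 °.

140 degrees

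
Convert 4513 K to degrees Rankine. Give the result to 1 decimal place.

8123.4 °R

°R = K × 9/5.
Applying the formula gives 8123.4 °R.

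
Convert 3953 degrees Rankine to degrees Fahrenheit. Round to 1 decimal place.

3493.3 °F

°R = °F + 459.67.
Applying the formula gives 3493.3 °F.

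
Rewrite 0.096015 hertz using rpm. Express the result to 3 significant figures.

5.76 revolutions per minute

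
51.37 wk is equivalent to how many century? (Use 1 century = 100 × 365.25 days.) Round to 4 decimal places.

0.0098 centuries

1 wk = 0.000191650 century.
Then 51.37 × 0.000191650 ≈ 0.0098 century.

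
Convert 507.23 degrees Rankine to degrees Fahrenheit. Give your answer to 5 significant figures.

47.560 degrees Fahrenheit

°R = °F + 459.67.
Applying the formula gives 47.560 °F.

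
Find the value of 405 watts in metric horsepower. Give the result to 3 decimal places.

1 W = 0.00135962 PS.
So 405 × 0.00135962 ≈ 0.551 PS.

0.551 PS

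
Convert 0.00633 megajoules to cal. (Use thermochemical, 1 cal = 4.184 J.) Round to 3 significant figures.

1510 cal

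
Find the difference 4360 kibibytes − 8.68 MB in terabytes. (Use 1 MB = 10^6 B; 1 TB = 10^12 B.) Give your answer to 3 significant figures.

-4.22 × 10^-6 terabytes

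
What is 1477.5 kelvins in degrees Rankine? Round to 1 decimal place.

2659.5 °R

°R = K × 9/5.
Applying the formula gives 2659.5 °R.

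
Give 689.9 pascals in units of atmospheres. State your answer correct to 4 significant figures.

0.006809 atm

1 pascal = 9.86923 × 10^-6 atmospheres.
Thus 689.9 × 9.86923 × 10^-6 ≈ 0.006809 atm.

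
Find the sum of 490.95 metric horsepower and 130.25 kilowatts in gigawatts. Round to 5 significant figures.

0.00049134 GW

490.95 PS = 0.000361093 GW and 130.25 kW = 0.000130250 GW.
0.000361093 + 0.000130250 ≈ 0.00049134 GW.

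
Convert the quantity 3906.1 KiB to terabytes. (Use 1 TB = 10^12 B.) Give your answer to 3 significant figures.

1 KiB = 1.02400 × 10^-9 TB.
Then 3906.1 × 1.02400 × 10^-9 ≈ 4.00 × 10^-6 TB.

4.00 × 10^-6 terabytes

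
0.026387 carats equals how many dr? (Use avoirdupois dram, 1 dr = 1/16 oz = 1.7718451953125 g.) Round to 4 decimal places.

1 ct = 0.112877 dr.
So 0.026387 × 0.112877 ≈ 0.0030 dr.

0.0030 drams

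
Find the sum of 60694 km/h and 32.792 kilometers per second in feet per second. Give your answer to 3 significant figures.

163000 feet per second

60694 km/h = 55313.1 ft/s and 32.792 km/s = 107585 ft/s.
55313.1 + 107585 ≈ 163000 ft/s.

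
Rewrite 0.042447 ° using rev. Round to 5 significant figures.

0.00011791 rev

1 degree = 0.00277778 rev.
Thus 0.042447 × 0.00277778 ≈ 0.00011791 rev.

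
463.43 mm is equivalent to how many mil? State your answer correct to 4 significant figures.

1 millimeter = 39.3701 mil.
Then 463.43 × 39.3701 ≈ 18250 mil.

18250 mils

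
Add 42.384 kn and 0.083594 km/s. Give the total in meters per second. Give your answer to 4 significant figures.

105.4 m/s

42.384 kn = 21.8042 m/s and 0.083594 km/s = 83.5940 m/s.
21.8042 + 83.5940 ≈ 105.4 m/s.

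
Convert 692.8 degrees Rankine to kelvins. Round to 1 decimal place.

°R = K × 9/5.
Applying the formula gives 384.9 K.

384.9 K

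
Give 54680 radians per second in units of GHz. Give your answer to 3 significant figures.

1 radian per second = 1.59155e-10 GHz.
Thus 54680 × 1.59155e-10 ≈ 8.70e-6 GHz.

8.70e-6 gigahertz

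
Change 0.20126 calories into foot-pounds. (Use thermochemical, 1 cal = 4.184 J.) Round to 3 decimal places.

1 cal = 3.08596 ft·lbf.
Thus 0.20126 × 3.08596 ≈ 0.621 ft·lbf.

0.621 ft·lbf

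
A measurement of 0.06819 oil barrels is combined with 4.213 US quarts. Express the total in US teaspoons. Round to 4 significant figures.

3008 US tsp

0.06819 bbl = 2199.54 US tsp and 4.213 US qt = 808.896 US tsp.
2199.54 + 808.896 ≈ 3008 US tsp.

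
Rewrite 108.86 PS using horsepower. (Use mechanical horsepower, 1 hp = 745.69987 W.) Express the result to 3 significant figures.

1 PS = 0.986320 horsepower.
Thus 108.86 × 0.986320 ≈ 107 hp.

107 hp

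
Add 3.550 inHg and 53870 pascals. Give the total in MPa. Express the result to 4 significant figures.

0.06589 MPa

3.550 inHg = 0.0120217 MPa and 53870 Pa = 0.0538700 MPa.
0.0120217 + 0.0538700 ≈ 0.06589 MPa.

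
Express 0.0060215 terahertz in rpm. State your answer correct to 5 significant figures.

1 THz = 6.00000e+13 revolutions per minute.
Then 0.0060215 × 6.00000e+13 ≈ 3.6129e+11 rpm.

3.6129e+11 rpm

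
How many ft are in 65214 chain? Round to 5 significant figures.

4.3041 × 10^6 feet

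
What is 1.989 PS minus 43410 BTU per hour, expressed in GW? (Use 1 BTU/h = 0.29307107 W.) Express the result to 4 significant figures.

-1.126e-5 gigawatts

1.989 PS = 1.46291e-6 GW and 43410 BTU/h = 1.27222e-5 GW.
1.46291e-6 − 1.27222e-5 ≈ -1.126e-5 GW.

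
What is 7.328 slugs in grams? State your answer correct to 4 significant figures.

106900 grams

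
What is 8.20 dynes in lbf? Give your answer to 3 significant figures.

1 dyn = 2.24809e-6 pounds-force.
So 8.20 × 2.24809e-6 ≈ 1.84e-5 lbf.

1.84e-5 pounds-force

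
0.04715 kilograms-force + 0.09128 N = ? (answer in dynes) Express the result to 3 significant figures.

55400 dynes

0.04715 kgf = 46238.4 dyn and 0.09128 N = 9128.00 dyn.
46238.4 + 9128.00 ≈ 55400 dyn.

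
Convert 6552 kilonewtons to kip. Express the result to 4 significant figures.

1473 kips

1 kilonewton = 0.224809 kips.
Thus 6552 × 0.224809 ≈ 1473 kip.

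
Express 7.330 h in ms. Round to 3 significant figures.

1 h = 3.60000 × 10^6 ms.
Then 7.330 × 3.60000 × 10^6 ≈ 2.64 × 10^7 ms.

2.64 × 10^7 ms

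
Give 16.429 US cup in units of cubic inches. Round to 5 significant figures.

1 US cup = 14.4375 in³.
16.429 × 14.4375 ≈ 237.19 in³.

237.19 in³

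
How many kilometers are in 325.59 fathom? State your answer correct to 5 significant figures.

1 fathom = 0.00182880 kilometers.
So 325.59 × 0.00182880 ≈ 0.59544 km.

0.59544 km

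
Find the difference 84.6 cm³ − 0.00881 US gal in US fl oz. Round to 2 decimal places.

84.6 cm³ = 2.86067 US fl oz and 0.00881 US gal = 1.12768 US fl oz.
2.86067 − 1.12768 ≈ 1.73 US fl oz.

1.73 US fluid ounces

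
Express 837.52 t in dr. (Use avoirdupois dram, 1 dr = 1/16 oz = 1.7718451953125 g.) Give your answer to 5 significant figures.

1 metric ton = 564383 drams.
So 837.52 × 564383 ≈ 4.7268 × 10^8 dr.

4.7268 × 10^8 dr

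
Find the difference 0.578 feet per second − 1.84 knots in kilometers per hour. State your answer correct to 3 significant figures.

0.578 ft/s = 0.634228 km/h and 1.84 kn = 3.40768 km/h.
0.634228 − 3.40768 ≈ -2.77 km/h.

-2.77 kilometers per hour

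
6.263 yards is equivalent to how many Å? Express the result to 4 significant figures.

5.727e+10 angstroms

1 yd = 9.14400e+9 Å.
6.263 × 9.14400e+9 ≈ 5.727e+10 Å.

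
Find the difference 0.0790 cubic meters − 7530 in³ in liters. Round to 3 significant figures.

-44.4 L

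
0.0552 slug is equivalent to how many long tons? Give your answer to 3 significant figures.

1 slug = 0.0143634 long tons.
Thus 0.0552 × 0.0143634 ≈ 0.000793 long ton.

0.000793 long tons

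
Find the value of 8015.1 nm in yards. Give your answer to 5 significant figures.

1 nanometer = 1.09361e-9 yd.
Thus 8015.1 × 1.09361e-9 ≈ 8.7654e-6 yd.

8.7654e-6 yd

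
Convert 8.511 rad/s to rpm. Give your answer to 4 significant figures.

1 rad/s = 9.54930 revolutions per minute.
Thus 8.511 × 9.54930 ≈ 81.27 rpm.

81.27 rpm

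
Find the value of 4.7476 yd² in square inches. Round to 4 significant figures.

6153 in²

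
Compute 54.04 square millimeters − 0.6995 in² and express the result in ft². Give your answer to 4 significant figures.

54.04 mm² = 0.000581682 ft² and 0.6995 in² = 0.00485764 ft².
0.000581682 − 0.00485764 ≈ -0.004276 ft².

-0.004276 square feet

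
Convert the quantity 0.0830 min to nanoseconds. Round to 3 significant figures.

1 min = 6.00000e+10 ns.
0.0830 × 6.00000e+10 ≈ 4.98e+9 ns.

4.98e+9 nanoseconds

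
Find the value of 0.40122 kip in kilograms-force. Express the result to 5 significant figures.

181.99 kilograms-force

1 kip = 453.592 kgf.
Then 0.40122 × 453.592 ≈ 181.99 kgf.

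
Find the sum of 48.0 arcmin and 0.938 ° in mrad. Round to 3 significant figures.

30.3 milliradians

48.0 arcmin = 13.9626 mrad and 0.938 ° = 16.3712 mrad.
13.9626 + 16.3712 ≈ 30.3 mrad.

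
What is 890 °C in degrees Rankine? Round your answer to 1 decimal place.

°R = (°C + 273.15) × 9/5.
Applying the formula gives 2093.7 °R.

2093.7 °R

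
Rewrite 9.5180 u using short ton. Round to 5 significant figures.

1 atomic mass unit = 1.83043e-30 short ton.
Then 9.5180 × 1.83043e-30 ≈ 1.7422e-29 short ton.

1.7422e-29 short tons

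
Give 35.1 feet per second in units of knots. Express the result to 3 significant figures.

1 ft/s = 0.592484 knots.
35.1 × 0.592484 ≈ 20.8 kn.

20.8 kn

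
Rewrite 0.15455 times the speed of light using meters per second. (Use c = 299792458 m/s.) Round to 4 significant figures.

4.633e+7 meters per second

1 speed of light = 2.99792e+8 m/s.
Thus 0.15455 × 2.99792e+8 ≈ 4.633e+7 m/s.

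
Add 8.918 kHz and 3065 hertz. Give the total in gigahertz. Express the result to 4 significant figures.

8.918 kHz = 8.91800 × 10^-6 GHz and 3065 Hz = 3.06500 × 10^-6 GHz.
8.91800 × 10^-6 + 3.06500 × 10^-6 ≈ 1.198 × 10^-5 GHz.

1.198 × 10^-5 gigahertz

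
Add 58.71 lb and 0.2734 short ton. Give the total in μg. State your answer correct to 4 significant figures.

2.747e+11 μg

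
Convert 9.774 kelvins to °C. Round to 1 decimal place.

-263.4 °C

K = °C + 273.15.
Applying the formula gives -263.4 °C.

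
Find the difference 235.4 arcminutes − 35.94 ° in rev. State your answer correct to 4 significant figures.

-0.08894 revolutions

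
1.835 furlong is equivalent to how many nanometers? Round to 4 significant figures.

3.691 × 10^11 nm

1 furlong = 2.01168 × 10^11 nm.
1.835 × 2.01168 × 10^11 ≈ 3.691 × 10^11 nm.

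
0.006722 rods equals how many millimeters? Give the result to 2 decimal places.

1 rod = 5029.20 mm.
Thus 0.006722 × 5029.20 ≈ 33.81 mm.

33.81 mm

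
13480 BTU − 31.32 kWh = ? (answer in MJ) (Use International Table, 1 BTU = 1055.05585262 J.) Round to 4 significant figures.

-98.53 megajoules

13480 BTU = 14.2222 MJ and 31.32 kWh = 112.752 MJ.
14.2222 − 112.752 ≈ -98.53 MJ.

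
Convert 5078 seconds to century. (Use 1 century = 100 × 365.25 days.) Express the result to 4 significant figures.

1.609 × 10^-6 century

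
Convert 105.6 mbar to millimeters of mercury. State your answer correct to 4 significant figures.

79.21 mmHg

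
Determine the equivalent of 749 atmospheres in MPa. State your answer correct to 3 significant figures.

75.9 MPa

1 atmosphere = 0.101325 MPa.
So 749 × 0.101325 ≈ 75.9 MPa.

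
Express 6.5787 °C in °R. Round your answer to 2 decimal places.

503.51 degrees Rankine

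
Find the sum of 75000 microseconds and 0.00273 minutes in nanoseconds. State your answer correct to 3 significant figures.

2.39e+8 ns

75000 μs = 7.50000e+7 ns and 0.00273 min = 1.63800e+8 ns.
7.50000e+7 + 1.63800e+8 ≈ 2.39e+8 ns.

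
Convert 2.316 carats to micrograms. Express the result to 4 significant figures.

463200 micrograms

1 carat = 200000 micrograms.
2.316 × 200000 ≈ 463200 μg.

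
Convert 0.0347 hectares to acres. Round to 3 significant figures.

1 hectare = 2.47105 acre.
0.0347 × 2.47105 ≈ 0.0857 acre.

0.0857 acre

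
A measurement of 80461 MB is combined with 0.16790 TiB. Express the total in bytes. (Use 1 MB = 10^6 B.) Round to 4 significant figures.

80461 MB = 8.04610e+10 B and 0.16790 TiB = 1.84608e+11 B.
8.04610e+10 + 1.84608e+11 ≈ 2.651e+11 B.

2.651e+11 bytes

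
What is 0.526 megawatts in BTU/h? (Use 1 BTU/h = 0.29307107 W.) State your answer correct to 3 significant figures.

1 megawatt = 3.41214e+6 BTU per hour.
0.526 × 3.41214e+6 ≈ 1.79e+6 BTU/h.

1.79e+6 BTU/h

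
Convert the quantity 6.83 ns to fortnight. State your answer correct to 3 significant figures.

5.65 × 10^-15 fortnights

1 nanosecond = 8.26720 × 10^-16 fortnights.
Thus 6.83 × 8.26720 × 10^-16 ≈ 5.65 × 10^-15 fortnight.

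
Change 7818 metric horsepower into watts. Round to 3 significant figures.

1 metric horsepower = 735.499 watts.
So 7818 × 735.499 ≈ 5.75e+6 W.

5.75e+6 W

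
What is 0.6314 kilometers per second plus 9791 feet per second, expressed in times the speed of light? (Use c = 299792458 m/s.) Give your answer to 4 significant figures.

1.206e-5 c

0.6314 km/s = 2.10612e-6 c and 9791 ft/s = 9.95454e-6 c.
2.10612e-6 + 9.95454e-6 ≈ 1.206e-5 c.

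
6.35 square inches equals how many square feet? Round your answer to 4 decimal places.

1 square inch = 0.00694444 ft².
Then 6.35 × 0.00694444 ≈ 0.0441 ft².

0.0441 square feet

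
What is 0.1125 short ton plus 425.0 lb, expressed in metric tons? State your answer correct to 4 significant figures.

0.1125 short ton = 0.102058 t and 425.0 lb = 0.192777 t.
0.102058 + 0.192777 ≈ 0.2948 t.

0.2948 t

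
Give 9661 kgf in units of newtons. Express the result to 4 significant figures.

1 kgf = 9.80665 N.
Then 9661 × 9.80665 ≈ 94740 N.

94740 newtons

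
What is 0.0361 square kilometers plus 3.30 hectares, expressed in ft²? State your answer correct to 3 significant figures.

744000 ft²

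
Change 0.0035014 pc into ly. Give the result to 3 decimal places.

1 parsec = 3.26156 ly.
So 0.0035014 × 3.26156 ≈ 0.011 ly.

0.011 ly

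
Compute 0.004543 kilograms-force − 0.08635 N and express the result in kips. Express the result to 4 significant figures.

0.004543 kgf = 1.00156e-5 kip and 0.08635 N = 1.94123e-5 kip.
1.00156e-5 − 1.94123e-5 ≈ -9.397e-6 kip.

-9.397e-6 kips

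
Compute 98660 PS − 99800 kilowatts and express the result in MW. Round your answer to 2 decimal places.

98660 PS = 72.5643 MW and 99800 kW = 99.8000 MW.
72.5643 − 99.8000 ≈ -27.24 MW.

-27.24 MW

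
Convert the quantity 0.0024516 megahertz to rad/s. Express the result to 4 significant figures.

1 megahertz = 6.28319e+6 rad/s.
Thus 0.0024516 × 6.28319e+6 ≈ 15400 rad/s.

15400 rad/s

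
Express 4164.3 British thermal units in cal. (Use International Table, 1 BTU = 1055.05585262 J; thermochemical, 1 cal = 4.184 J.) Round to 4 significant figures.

1 British thermal unit = 252.164 calories.
4164.3 × 252.164 ≈ 1.050e+6 cal.

1.050e+6 cal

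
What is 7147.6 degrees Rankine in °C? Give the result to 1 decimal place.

°R = (°C + 273.15) × 9/5.
Applying the formula gives 3697.7 °C.

3697.7 degrees Celsius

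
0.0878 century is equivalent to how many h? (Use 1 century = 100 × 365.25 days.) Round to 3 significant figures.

77000 h

1 century = 876600 hours.
So 0.0878 × 876600 ≈ 77000 h.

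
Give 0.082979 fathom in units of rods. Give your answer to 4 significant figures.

0.03017 rods

1 fathom = 0.363636 rod.
Thus 0.082979 × 0.363636 ≈ 0.03017 rod.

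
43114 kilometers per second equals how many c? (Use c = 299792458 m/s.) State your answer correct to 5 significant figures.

1 kilometer per second = 3.33564e-6 c.
43114 × 3.33564e-6 ≈ 0.14381 c.

0.14381 c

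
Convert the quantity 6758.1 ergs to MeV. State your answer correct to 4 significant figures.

1 erg = 624151 MeV.
Thus 6758.1 × 624151 ≈ 4.218e+9 MeV.

4.218e+9 MeV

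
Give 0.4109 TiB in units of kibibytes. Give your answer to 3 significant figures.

1 TiB = 1.07374e+9 KiB.
So 0.4109 × 1.07374e+9 ≈ 4.41e+8 KiB.

4.41e+8 kibibytes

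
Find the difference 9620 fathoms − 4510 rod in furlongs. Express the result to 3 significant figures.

-25.3 furlongs

9620 fathom = 87.4545 furlong and 4510 rod = 112.750 furlong.
87.4545 − 112.750 ≈ -25.3 furlong.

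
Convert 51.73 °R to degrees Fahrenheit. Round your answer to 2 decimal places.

-407.94 °F

°R = °F + 459.67.
Applying the formula gives -407.94 °F.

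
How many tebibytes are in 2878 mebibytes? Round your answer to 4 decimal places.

1 mebibyte = 9.53674 × 10^-7 tebibytes.
So 2878 × 9.53674 × 10^-7 ≈ 0.0027 TiB.

0.0027 TiB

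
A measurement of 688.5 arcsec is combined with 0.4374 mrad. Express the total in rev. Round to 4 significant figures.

688.5 arcsec = 0.000531250 rev and 0.4374 mrad = 6.96144 × 10^-5 rev.
0.000531250 + 6.96144 × 10^-5 ≈ 0.0006009 rev.

0.0006009 rev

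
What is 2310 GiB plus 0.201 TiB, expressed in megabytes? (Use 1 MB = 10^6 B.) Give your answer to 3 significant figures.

2310 GiB = 2.48034 × 10^6 MB and 0.201 TiB = 221002 MB.
2.48034 × 10^6 + 221002 ≈ 2.70 × 10^6 MB.

2.70 × 10^6 megabytes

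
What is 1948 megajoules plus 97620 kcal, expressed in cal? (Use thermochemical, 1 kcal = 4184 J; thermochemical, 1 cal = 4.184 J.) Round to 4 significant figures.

5.632 × 10^8 calories

1948 MJ = 4.65583 × 10^8 cal and 97620 kcal = 9.76200 × 10^7 cal.
4.65583 × 10^8 + 9.76200 × 10^7 ≈ 5.632 × 10^8 cal.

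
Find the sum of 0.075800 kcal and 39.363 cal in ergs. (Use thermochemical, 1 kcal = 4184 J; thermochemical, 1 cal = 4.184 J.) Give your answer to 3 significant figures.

4.82 × 10^9 erg

0.075800 kcal = 3.17147 × 10^9 erg and 39.363 cal = 1.64695 × 10^9 erg.
3.17147 × 10^9 + 1.64695 × 10^9 ≈ 4.82 × 10^9 erg.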